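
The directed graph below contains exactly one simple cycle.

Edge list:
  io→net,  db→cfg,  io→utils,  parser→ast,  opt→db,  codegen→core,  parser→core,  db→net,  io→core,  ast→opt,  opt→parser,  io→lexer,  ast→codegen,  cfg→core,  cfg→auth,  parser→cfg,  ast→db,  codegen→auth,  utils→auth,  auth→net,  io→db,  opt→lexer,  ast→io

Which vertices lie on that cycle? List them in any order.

ast, opt, parser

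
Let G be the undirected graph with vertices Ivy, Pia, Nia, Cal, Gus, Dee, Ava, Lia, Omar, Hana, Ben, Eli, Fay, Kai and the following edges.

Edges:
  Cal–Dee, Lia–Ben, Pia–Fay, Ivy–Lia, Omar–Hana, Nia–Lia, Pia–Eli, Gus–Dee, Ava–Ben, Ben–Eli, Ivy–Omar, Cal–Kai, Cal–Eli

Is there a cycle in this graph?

No

DFS, tracking each vertex's parent; an edge to a visited non-parent vertex closes a cycle.
Start from Ben:
visit Ben (parent –)
  visit Lia (parent Ben)
    Lia–Ben: parent, skip
    visit Nia (parent Lia)
      Nia–Lia: parent, skip
    visit Ivy (parent Lia)
      Ivy–Lia: parent, skip
      visit Omar (parent Ivy)
        Omar–Ivy: parent, skip
        visit Hana (parent Omar)
          Hana–Omar: parent, skip
  visit Ava (parent Ben)
    Ava–Ben: parent, skip
  visit Eli (parent Ben)
    visit Pia (parent Eli)
      Pia–Eli: parent, skip
      visit Fay (parent Pia)
        Fay–Pia: parent, skip
    visit Cal (parent Eli)
      visit Dee (parent Cal)
        visit Gus (parent Dee)
          Gus–Dee: parent, skip
        Dee–Cal: parent, skip
      visit Kai (parent Cal)
        Kai–Cal: parent, skip
      Cal–Eli: parent, skip
    Eli–Ben: parent, skip
No non-parent visited neighbor found — the graph is a forest.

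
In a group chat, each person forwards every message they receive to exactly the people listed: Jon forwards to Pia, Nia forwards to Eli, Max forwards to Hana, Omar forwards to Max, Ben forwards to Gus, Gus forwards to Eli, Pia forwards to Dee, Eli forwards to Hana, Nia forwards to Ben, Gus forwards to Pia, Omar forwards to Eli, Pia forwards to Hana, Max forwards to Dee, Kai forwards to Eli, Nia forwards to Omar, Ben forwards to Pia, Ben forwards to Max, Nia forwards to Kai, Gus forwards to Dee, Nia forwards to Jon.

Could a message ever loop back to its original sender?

DFS with white/gray/black marking, starting from Kai:
Kai gray
  Eli gray
    Hana gray
    Hana black
  Eli black
Kai black
Max gray
  Max→Hana: Hana black — skip
  Dee gray
  Dee black
Max black
Nia gray
  Jon gray
    Pia gray
      Pia→Hana: Hana black — skip
      Pia→Dee: Dee black — skip
    Pia black
  Jon black
  Ben gray
    Gus gray
      Gus→Dee: Dee black — skip
      Gus→Pia: Pia black — skip
      Gus→Eli: Eli black — skip
    Gus black
    Ben→Pia: Pia black — skip
    Ben→Max: Max black — skip
  Ben black
  Nia→Kai: Kai black — skip
  Omar gray
    Omar→Eli: Eli black — skip
    Omar→Max: Max black — skip
  Omar black
  Nia→Eli: Eli black — skip
Nia black
Every edge goes to a white or black vertex — no back edge, so the graph is acyclic.

No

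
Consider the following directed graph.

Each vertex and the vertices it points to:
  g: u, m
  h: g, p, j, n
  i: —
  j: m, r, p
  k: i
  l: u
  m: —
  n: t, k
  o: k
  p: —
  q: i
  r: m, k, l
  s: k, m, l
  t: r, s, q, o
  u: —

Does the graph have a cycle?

No

DFS with white/gray/black marking, starting from i:
i gray
i black
g gray
  u gray
  u black
  m gray
  m black
g black
h gray
  h→g: g black — skip
  p gray
  p black
  j gray
    j→m: m black — skip
    r gray
      r→m: m black — skip
      k gray
        k→i: i black — skip
      k black
      l gray
        l→u: u black — skip
      l black
    r black
    j→p: p black — skip
  j black
  n gray
    t gray
      t→r: r black — skip
      s gray
        s→k: k black — skip
        s→m: m black — skip
        s→l: l black — skip
      s black
      q gray
        q→i: i black — skip
      q black
      o gray
        o→k: k black — skip
      o black
    t black
    n→k: k black — skip
  n black
h black
Every edge goes to a white or black vertex — no back edge, so the graph is acyclic.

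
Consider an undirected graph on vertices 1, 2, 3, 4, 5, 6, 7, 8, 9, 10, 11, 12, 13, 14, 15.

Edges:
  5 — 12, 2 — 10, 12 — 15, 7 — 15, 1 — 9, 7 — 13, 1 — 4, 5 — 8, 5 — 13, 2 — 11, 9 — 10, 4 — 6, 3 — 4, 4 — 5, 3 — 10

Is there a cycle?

Yes

DFS, tracking each vertex's parent; an edge to a visited non-parent vertex closes a cycle.
Start from 5:
visit 5 (parent –)
  visit 13 (parent 5)
    13–5: parent, skip
    visit 7 (parent 13)
      7–13: parent, skip
      visit 15 (parent 7)
        15–7: parent, skip
        visit 12 (parent 15)
          12–5: 5 visited and ≠ parent → cycle
Cycle: 5 – 13 – 7 – 15 – 12 – 5.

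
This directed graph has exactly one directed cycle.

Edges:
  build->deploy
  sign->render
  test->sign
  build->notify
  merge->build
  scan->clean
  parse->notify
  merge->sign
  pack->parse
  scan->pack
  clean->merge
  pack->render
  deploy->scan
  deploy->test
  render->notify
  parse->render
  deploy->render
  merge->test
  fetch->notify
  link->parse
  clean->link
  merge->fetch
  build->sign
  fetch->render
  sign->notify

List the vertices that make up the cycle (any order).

scan, build, clean, merge, deploy

DFS with gray/black marking from deploy:
deploy gray
  scan gray
    pack gray
      render gray
        notify gray
        notify black
      render black
      parse gray
        parse→render: render black — skip
        parse→notify: notify black — skip
      parse black
    pack black
    clean gray
      merge gray
        build gray
          sign gray
            sign→notify: notify black — skip
            sign→render: render black — skip
          sign black
          build→notify: notify black — skip
          build→deploy: deploy is gray → back edge
Back edge closes the cycle deploy → scan → clean → merge → build → deploy; its vertices are {scan, build, clean, merge, deploy}.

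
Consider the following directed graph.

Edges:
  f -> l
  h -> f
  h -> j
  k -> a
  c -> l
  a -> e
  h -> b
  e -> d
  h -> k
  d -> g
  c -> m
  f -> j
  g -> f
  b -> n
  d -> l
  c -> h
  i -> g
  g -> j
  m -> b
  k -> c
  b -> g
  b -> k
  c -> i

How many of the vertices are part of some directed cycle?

5

A vertex is on a directed cycle iff it belongs to a strongly connected component of size ≥ 2 (or has a self-loop).
The vertices on cycles are {b, c, h, k, m} — 5 in total.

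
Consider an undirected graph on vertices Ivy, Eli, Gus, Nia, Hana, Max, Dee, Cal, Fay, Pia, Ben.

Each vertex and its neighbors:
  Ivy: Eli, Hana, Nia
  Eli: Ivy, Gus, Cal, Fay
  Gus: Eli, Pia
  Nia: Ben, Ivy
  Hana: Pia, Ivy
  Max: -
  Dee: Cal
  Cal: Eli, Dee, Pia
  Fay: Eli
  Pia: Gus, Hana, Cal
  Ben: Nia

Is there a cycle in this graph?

Yes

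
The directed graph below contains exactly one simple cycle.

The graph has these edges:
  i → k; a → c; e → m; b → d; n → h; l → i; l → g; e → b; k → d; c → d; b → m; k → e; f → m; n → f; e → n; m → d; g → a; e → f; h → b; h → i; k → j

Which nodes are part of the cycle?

e, h, i, k, n

DFS with gray/black marking from i:
i gray
  k gray
    j gray
    j black
    d gray
    d black
    e gray
      b gray
        m gray
          m→d: d black — skip
        m black
        b→d: d black — skip
      b black
      e→m: m black — skip
      f gray
        f→m: m black — skip
      f black
      n gray
        h gray
          h→b: b black — skip
          h→i: i is gray → back edge
Back edge closes the cycle i → k → e → n → h → i; its vertices are {e, h, i, k, n}.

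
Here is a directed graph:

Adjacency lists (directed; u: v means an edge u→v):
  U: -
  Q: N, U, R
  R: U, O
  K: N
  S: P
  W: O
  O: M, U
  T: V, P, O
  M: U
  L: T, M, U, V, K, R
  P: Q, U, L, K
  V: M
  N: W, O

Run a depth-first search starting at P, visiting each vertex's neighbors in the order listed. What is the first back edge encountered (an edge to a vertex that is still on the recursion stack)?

T->P

DFS from P (visiting each vertex's neighbors in the order listed); mark gray on enter, black on exit:
P gray
  Q gray
    N gray
      W gray
        O gray
          M gray
            U gray
            U black
          M black
          O→U: U black — skip
        O black
      W black
      N→O: O black — skip
    N black
    Q→U: U black — skip
    R gray
      R→U: U black — skip
      R→O: O black — skip
    R black
  Q black
  P→U: U black — skip
  L gray
    T gray
      V gray
        V→M: M black — skip
      V black
      T→P: P is gray → back edge
First back edge: T → P.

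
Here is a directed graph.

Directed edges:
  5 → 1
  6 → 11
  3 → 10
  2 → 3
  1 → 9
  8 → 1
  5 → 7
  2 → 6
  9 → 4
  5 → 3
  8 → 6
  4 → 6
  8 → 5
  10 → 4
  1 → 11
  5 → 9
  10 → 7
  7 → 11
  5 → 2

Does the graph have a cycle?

No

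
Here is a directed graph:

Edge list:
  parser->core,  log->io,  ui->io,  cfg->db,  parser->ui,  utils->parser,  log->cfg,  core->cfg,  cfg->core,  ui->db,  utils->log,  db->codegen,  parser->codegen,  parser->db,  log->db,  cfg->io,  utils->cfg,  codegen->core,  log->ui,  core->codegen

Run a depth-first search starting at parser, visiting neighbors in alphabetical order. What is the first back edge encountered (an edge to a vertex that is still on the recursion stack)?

cfg→core

DFS from parser (visiting neighbors in alphabetical order); mark gray on enter, black on exit:
parser gray
  codegen gray
    core gray
      cfg gray
        cfg→core: core is gray → back edge
First back edge: cfg → core.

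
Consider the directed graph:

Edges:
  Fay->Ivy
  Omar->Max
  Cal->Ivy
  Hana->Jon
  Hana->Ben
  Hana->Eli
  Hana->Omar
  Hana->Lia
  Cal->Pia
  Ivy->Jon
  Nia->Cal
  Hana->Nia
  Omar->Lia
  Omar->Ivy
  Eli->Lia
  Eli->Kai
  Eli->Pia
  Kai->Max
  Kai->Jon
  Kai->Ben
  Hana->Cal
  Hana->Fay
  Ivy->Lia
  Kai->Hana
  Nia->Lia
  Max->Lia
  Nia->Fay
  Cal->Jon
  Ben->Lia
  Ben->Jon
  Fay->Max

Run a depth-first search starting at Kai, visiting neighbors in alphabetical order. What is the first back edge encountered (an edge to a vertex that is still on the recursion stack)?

DFS from Kai (visiting neighbors in alphabetical order); mark gray on enter, black on exit:
Kai gray
  Ben gray
    Jon gray
    Jon black
    Lia gray
    Lia black
  Ben black
  Hana gray
    Hana→Ben: Ben black — skip
    Cal gray
      Ivy gray
        Ivy→Jon: Jon black — skip
        Ivy→Lia: Lia black — skip
      Ivy black
      Cal→Jon: Jon black — skip
      Pia gray
      Pia black
    Cal black
    Eli gray
      Eli→Kai: Kai is gray → back edge
First back edge: Eli → Kai.

Eli→Kai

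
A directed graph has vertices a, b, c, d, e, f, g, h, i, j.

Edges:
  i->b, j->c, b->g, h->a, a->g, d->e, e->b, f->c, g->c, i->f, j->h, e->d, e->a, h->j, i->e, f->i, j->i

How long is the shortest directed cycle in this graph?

2

For each vertex v, BFS finds the shortest path from v back to v.
The shortest such closed walk is j → h → j, length 2.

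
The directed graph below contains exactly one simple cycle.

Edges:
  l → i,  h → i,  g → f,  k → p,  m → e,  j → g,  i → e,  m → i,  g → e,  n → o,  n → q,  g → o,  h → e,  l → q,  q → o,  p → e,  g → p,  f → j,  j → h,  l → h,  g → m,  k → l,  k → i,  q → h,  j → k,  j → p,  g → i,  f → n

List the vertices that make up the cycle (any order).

f, g, j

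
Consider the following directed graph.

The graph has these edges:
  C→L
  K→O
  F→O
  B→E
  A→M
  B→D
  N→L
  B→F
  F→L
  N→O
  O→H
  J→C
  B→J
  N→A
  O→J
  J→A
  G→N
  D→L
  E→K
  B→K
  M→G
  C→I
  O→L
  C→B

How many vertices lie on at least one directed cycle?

11

A vertex is on a directed cycle iff it belongs to a strongly connected component of size ≥ 2 (or has a self-loop).
The vertices on cycles are {A, B, C, E, F, G, J, K, M, N, O} — 11 in total.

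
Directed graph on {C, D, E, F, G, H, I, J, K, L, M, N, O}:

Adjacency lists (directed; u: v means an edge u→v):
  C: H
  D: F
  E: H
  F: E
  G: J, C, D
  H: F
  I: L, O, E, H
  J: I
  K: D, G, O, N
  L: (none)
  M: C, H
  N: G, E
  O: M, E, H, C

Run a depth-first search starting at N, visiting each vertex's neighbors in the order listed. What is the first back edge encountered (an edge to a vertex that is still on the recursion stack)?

E→H

DFS from N (visiting each vertex's neighbors in the order listed); mark gray on enter, black on exit:
N gray
  G gray
    J gray
      I gray
        L gray
        L black
        O gray
          M gray
            C gray
              H gray
                F gray
                  E gray
                    E→H: H is gray → back edge
First back edge: E → H.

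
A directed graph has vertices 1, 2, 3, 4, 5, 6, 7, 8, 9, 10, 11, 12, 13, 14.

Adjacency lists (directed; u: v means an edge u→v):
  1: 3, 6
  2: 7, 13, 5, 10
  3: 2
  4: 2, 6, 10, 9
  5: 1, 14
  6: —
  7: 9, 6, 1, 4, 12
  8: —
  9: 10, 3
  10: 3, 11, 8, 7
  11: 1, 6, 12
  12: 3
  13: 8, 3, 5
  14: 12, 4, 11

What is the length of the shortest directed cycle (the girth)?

3

For each vertex v, BFS finds the shortest path from v back to v.
The shortest such closed walk is 4 → 2 → 7 → 4, length 3.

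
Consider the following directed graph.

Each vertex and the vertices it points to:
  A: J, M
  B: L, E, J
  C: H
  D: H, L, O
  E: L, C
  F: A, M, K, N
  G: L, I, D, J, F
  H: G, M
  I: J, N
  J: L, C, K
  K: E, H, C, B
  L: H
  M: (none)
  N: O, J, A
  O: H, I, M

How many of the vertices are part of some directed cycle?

A vertex is on a directed cycle iff it belongs to a strongly connected component of size ≥ 2 (or has a self-loop).
The vertices on cycles are {A, B, C, D, E, F, G, H, I, J, K, L, N, O} — 14 in total.

14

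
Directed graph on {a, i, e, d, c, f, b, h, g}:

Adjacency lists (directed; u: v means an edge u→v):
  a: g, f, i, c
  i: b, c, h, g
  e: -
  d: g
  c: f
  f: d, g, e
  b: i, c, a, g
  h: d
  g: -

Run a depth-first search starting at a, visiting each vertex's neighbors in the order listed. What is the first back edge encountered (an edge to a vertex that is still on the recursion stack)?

b->i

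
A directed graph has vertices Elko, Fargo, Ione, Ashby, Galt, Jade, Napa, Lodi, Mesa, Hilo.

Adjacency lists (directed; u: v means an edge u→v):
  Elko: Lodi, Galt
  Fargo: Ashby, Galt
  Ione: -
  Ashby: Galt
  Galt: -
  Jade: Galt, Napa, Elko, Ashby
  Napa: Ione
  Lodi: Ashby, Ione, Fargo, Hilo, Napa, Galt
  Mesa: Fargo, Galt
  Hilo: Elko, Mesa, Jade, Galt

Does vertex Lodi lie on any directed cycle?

Lodi is on a cycle iff Lodi can reach itself via ≥1 edge.
Lodi → Hilo → Elko → Lodi — yes.

Yes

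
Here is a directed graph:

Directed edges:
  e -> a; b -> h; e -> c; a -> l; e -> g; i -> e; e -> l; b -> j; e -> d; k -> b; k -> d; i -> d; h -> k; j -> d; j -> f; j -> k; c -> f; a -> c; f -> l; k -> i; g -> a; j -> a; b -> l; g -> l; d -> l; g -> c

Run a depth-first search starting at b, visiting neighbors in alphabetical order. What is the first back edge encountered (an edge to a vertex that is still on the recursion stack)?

k→b

DFS from b (visiting neighbors in alphabetical order); mark gray on enter, black on exit:
b gray
  h gray
    k gray
      k→b: b is gray → back edge
First back edge: k → b.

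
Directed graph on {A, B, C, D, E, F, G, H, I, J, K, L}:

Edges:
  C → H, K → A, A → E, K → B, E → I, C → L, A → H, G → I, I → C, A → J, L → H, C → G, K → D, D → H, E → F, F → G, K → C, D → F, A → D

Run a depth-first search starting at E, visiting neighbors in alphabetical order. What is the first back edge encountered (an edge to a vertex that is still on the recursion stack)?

DFS from E (visiting neighbors in alphabetical order); mark gray on enter, black on exit:
E gray
  F gray
    G gray
      I gray
        C gray
          C→G: G is gray → back edge
First back edge: C → G.

C→G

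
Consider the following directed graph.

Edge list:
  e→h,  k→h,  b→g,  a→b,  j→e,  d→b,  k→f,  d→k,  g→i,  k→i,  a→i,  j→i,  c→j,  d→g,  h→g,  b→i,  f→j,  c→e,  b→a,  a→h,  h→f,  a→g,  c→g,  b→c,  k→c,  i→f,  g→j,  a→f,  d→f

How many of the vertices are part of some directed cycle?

A vertex is on a directed cycle iff it belongs to a strongly connected component of size ≥ 2 (or has a self-loop).
The vertices on cycles are {a, b, e, f, g, h, i, j} — 8 in total.

8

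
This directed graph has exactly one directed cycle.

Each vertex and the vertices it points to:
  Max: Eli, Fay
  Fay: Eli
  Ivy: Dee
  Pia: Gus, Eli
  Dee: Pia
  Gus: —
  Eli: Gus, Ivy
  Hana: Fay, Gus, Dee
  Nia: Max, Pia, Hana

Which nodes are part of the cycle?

Dee, Eli, Ivy, Pia

DFS with gray/black marking from Dee:
Dee gray
  Pia gray
    Gus gray
    Gus black
    Eli gray
      Eli→Gus: Gus black — skip
      Ivy gray
        Ivy→Dee: Dee is gray → back edge
Back edge closes the cycle Dee → Pia → Eli → Ivy → Dee; its vertices are {Dee, Eli, Ivy, Pia}.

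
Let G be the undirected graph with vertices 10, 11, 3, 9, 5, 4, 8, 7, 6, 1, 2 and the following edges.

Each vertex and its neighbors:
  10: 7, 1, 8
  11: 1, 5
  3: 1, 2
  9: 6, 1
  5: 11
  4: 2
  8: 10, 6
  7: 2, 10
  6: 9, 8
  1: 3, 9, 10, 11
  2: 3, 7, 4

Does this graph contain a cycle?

Yes

DFS, tracking each vertex's parent; an edge to a visited non-parent vertex closes a cycle.
Start from 11:
visit 11 (parent –)
  visit 1 (parent 11)
    visit 3 (parent 1)
      3–1: parent, skip
      visit 2 (parent 3)
        2–3: parent, skip
        visit 7 (parent 2)
          7–2: parent, skip
          visit 10 (parent 7)
            10–7: parent, skip
            10–1: 1 visited and ≠ parent → cycle
Cycle: 1 – 3 – 2 – 7 – 10 – 1.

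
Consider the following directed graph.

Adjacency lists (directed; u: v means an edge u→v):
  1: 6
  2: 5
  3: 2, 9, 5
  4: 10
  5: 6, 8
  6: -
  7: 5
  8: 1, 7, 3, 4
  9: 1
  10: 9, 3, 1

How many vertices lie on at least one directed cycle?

A vertex is on a directed cycle iff it belongs to a strongly connected component of size ≥ 2 (or has a self-loop).
The vertices on cycles are {2, 3, 4, 5, 7, 8, 10} — 7 in total.

7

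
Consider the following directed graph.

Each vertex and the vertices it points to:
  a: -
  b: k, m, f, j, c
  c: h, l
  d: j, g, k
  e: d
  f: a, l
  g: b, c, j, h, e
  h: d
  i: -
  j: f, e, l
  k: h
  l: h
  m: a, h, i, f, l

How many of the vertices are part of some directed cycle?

11

A vertex is on a directed cycle iff it belongs to a strongly connected component of size ≥ 2 (or has a self-loop).
The vertices on cycles are {b, c, d, e, f, g, h, j, k, l, m} — 11 in total.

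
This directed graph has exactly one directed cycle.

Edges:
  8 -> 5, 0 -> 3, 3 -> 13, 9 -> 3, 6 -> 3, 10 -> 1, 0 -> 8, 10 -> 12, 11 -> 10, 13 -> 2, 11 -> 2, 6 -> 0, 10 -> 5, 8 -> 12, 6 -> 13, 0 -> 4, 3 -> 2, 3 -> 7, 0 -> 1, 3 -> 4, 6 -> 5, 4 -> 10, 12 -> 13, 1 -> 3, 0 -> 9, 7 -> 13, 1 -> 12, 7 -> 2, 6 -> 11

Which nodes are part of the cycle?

1, 3, 4, 10

DFS with gray/black marking from 10:
10 gray
  1 gray
    3 gray
      7 gray
        2 gray
        2 black
        13 gray
          13→2: 2 black — skip
        13 black
      7 black
      3→13: 13 black — skip
      4 gray
        4→10: 10 is gray → back edge
Back edge closes the cycle 10 → 1 → 3 → 4 → 10; its vertices are {1, 3, 4, 10}.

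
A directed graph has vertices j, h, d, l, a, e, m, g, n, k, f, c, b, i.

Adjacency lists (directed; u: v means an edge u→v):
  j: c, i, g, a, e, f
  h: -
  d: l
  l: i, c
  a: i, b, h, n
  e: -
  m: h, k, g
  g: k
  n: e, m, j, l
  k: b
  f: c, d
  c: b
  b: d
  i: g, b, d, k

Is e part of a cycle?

e lies on a cycle iff there is a path from e back to itself.
Exploring from e, it never reaches itself; equivalently, its strongly connected component is a singleton.

No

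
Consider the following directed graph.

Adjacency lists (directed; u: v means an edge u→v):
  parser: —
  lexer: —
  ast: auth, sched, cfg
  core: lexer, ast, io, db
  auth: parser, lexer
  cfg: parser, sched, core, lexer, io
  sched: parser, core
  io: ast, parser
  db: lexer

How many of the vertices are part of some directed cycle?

A vertex is on a directed cycle iff it belongs to a strongly connected component of size ≥ 2 (or has a self-loop).
The vertices on cycles are {io, ast, cfg, core, sched} — 5 in total.

5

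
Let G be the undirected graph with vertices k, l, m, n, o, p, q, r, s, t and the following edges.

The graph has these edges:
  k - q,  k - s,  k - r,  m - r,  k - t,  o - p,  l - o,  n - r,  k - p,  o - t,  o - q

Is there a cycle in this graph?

Yes

DFS, tracking each vertex's parent; an edge to a visited non-parent vertex closes a cycle.
Start from l:
visit l (parent –)
  visit o (parent l)
    o–l: parent, skip
    visit p (parent o)
      p–o: parent, skip
      visit k (parent p)
        visit q (parent k)
          q–o: o visited and ≠ parent → cycle
Cycle: o – p – k – q – o.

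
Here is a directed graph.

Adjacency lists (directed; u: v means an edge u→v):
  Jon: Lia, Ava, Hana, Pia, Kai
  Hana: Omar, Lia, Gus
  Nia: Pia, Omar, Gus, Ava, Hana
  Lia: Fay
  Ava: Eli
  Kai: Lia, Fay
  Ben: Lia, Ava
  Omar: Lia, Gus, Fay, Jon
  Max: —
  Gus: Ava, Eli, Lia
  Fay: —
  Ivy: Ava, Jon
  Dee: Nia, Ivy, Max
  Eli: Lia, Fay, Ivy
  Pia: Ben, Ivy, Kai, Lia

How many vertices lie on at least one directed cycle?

9

A vertex is on a directed cycle iff it belongs to a strongly connected component of size ≥ 2 (or has a self-loop).
The vertices on cycles are {Ava, Ben, Eli, Gus, Ivy, Jon, Pia, Hana, Omar} — 9 in total.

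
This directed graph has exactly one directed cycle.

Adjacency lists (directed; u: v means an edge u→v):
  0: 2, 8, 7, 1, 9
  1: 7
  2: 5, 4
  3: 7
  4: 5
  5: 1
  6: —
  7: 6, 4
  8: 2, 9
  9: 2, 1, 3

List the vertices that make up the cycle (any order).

1, 4, 5, 7

DFS with gray/black marking from 1:
1 gray
  7 gray
    6 gray
    6 black
    4 gray
      5 gray
        5→1: 1 is gray → back edge
Back edge closes the cycle 1 → 7 → 4 → 5 → 1; its vertices are {1, 4, 5, 7}.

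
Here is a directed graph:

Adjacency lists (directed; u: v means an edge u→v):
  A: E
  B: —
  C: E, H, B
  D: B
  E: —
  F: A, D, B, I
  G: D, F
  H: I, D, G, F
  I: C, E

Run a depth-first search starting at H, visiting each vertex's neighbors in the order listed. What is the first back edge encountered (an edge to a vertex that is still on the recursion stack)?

DFS from H (visiting each vertex's neighbors in the order listed); mark gray on enter, black on exit:
H gray
  I gray
    C gray
      E gray
      E black
      C→H: H is gray → back edge
First back edge: C → H.

C->H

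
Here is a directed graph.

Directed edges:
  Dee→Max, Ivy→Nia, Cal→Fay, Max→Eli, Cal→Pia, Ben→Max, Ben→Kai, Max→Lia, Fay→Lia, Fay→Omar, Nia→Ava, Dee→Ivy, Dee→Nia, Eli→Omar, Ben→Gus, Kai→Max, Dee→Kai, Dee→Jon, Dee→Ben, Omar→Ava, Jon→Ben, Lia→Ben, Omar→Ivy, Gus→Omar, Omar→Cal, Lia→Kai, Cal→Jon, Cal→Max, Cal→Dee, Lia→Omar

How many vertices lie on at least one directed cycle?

11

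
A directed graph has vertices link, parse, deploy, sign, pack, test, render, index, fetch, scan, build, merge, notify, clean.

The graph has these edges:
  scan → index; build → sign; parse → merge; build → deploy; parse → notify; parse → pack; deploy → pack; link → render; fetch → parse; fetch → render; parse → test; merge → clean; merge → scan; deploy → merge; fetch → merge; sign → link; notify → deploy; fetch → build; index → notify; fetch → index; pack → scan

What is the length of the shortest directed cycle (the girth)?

For each vertex v, BFS finds the shortest path from v back to v.
The shortest such closed walk is notify → deploy → merge → scan → index → notify, length 5.

5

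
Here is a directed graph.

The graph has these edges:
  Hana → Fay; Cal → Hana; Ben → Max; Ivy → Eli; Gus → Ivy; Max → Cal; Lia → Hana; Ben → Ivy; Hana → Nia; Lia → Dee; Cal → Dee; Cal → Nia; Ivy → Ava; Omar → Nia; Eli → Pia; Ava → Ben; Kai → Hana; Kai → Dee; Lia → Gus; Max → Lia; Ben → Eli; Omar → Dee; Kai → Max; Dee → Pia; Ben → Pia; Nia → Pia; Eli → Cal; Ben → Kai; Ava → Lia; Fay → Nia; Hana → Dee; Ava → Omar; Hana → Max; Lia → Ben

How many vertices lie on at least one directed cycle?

10

A vertex is on a directed cycle iff it belongs to a strongly connected component of size ≥ 2 (or has a self-loop).
The vertices on cycles are {Ava, Ben, Cal, Eli, Gus, Ivy, Kai, Lia, Max, Hana} — 10 in total.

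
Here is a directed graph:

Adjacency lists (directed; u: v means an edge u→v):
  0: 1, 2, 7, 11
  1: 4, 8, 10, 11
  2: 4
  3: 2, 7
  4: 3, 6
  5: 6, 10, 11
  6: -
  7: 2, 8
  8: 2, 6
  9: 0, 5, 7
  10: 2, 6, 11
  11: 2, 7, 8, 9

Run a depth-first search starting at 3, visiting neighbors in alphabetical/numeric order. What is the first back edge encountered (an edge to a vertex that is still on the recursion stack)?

4→3

DFS from 3 (visiting neighbors in alphabetical/numeric order); mark gray on enter, black on exit:
3 gray
  2 gray
    4 gray
      4→3: 3 is gray → back edge
First back edge: 4 → 3.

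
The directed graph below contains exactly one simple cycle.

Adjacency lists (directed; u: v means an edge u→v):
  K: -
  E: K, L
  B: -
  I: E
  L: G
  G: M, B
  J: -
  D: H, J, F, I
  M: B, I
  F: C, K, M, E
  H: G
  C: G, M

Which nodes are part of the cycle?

E, G, I, L, M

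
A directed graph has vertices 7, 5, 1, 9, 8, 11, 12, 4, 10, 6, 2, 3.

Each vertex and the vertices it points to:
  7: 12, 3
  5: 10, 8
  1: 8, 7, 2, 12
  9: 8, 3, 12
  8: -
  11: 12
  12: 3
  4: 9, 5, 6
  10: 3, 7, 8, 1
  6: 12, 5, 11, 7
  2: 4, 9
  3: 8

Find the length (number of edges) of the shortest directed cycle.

For each vertex v, BFS finds the shortest path from v back to v.
The shortest such closed walk is 2 → 4 → 5 → 10 → 1 → 2, length 5.

5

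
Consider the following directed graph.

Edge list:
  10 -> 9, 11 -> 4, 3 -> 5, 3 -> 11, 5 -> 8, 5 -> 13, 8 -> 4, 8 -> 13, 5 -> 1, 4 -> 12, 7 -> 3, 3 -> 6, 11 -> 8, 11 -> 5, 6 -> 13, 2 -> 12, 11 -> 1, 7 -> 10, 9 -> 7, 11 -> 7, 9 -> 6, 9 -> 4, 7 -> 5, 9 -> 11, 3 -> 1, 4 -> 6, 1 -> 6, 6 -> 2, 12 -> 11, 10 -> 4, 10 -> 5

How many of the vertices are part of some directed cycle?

A vertex is on a directed cycle iff it belongs to a strongly connected component of size ≥ 2 (or has a self-loop).
The vertices on cycles are {1, 2, 3, 4, 5, 6, 7, 8, 9, 10, 11, 12} — 12 in total.

12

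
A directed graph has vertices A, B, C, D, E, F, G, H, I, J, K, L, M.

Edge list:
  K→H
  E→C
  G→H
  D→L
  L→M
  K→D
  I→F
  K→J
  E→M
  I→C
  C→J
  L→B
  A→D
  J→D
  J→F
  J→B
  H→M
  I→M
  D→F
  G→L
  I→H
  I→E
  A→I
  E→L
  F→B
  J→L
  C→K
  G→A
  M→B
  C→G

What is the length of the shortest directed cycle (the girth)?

4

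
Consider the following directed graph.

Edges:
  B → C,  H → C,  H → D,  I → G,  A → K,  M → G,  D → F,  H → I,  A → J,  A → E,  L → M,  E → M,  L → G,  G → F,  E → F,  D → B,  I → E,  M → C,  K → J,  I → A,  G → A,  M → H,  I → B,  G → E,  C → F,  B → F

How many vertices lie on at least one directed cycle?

6

A vertex is on a directed cycle iff it belongs to a strongly connected component of size ≥ 2 (or has a self-loop).
The vertices on cycles are {A, E, G, H, I, M} — 6 in total.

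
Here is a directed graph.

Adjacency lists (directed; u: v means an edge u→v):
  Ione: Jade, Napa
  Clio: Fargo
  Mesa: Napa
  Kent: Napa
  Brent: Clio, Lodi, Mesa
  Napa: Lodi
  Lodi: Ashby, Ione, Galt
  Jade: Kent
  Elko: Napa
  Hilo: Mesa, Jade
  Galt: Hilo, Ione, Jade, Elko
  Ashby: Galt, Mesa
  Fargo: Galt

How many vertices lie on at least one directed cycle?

A vertex is on a directed cycle iff it belongs to a strongly connected component of size ≥ 2 (or has a self-loop).
The vertices on cycles are {Elko, Galt, Hilo, Ione, Jade, Kent, Lodi, Mesa, Napa, Ashby} — 10 in total.

10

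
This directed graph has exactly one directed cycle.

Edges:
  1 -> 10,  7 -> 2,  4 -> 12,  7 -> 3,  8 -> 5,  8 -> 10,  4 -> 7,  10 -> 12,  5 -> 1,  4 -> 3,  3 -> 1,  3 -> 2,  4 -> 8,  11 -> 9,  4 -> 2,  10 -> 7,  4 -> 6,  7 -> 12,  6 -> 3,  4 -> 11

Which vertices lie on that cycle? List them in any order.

DFS with gray/black marking from 10:
10 gray
  7 gray
    12 gray
    12 black
    3 gray
      1 gray
        1→10: 10 is gray → back edge
Back edge closes the cycle 10 → 7 → 3 → 1 → 10; its vertices are {1, 3, 7, 10}.

1, 3, 7, 10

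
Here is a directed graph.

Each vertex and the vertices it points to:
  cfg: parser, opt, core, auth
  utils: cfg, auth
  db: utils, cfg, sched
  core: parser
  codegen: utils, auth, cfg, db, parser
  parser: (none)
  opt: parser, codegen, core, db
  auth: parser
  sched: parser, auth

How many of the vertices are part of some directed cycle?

5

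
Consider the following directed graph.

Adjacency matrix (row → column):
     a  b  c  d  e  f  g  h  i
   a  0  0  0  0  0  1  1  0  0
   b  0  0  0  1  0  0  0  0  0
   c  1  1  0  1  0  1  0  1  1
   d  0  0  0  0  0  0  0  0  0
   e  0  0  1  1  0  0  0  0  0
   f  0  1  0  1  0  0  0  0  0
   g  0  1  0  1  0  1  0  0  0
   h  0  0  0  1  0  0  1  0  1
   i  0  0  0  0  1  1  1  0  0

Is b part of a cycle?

No

b lies on a cycle iff there is a path from b back to itself.
Exploring from b, it never reaches itself; equivalently, its strongly connected component is a singleton.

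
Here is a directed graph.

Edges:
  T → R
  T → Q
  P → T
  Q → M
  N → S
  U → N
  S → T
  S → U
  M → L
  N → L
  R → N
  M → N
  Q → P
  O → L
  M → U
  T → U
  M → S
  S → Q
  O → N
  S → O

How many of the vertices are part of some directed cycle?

9

A vertex is on a directed cycle iff it belongs to a strongly connected component of size ≥ 2 (or has a self-loop).
The vertices on cycles are {M, N, O, P, Q, R, S, T, U} — 9 in total.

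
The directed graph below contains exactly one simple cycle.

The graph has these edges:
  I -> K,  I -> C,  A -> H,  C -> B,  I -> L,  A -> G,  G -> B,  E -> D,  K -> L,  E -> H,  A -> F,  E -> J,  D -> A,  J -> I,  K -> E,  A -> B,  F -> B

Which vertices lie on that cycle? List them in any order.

E, I, J, K

DFS with gray/black marking from E:
E gray
  D gray
    A gray
      G gray
        B gray
        B black
      G black
      A→B: B black — skip
      H gray
      H black
      F gray
        F→B: B black — skip
      F black
    A black
  D black
  E→H: H black — skip
  J gray
    I gray
      K gray
        L gray
        L black
        K→E: E is gray → back edge
Back edge closes the cycle E → J → I → K → E; its vertices are {E, I, J, K}.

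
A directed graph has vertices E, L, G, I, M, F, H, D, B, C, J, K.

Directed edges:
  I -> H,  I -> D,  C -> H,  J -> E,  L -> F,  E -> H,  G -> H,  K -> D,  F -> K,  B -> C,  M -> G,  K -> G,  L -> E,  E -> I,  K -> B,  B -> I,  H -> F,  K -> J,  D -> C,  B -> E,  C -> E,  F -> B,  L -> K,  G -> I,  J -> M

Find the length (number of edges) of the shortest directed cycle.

For each vertex v, BFS finds the shortest path from v back to v.
The shortest such closed walk is F → K → G → H → F, length 4.

4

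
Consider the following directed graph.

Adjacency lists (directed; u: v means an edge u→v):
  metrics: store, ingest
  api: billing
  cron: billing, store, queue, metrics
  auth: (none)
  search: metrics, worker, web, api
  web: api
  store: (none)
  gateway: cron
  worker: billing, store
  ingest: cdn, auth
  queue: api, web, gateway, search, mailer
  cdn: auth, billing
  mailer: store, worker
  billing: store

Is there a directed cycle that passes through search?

search lies on a cycle iff there is a path from search back to itself.
Exploring from search, it never reaches itself; equivalently, its strongly connected component is a singleton.

No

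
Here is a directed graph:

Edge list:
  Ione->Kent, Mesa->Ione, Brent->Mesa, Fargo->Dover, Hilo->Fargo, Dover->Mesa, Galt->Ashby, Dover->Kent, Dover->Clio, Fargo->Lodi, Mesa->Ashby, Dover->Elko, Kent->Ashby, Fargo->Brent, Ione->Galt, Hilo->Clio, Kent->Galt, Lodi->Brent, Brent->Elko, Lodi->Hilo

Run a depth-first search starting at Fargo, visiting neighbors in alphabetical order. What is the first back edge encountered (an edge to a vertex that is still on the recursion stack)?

Hilo→Fargo

DFS from Fargo (visiting neighbors in alphabetical order); mark gray on enter, black on exit:
Fargo gray
  Brent gray
    Elko gray
    Elko black
    Mesa gray
      Ashby gray
      Ashby black
      Ione gray
        Galt gray
          Galt→Ashby: Ashby black — skip
        Galt black
        Kent gray
          Kent→Ashby: Ashby black — skip
          Kent→Galt: Galt black — skip
        Kent black
      Ione black
    Mesa black
  Brent black
  Dover gray
    Clio gray
    Clio black
    Dover→Elko: Elko black — skip
    Dover→Kent: Kent black — skip
    Dover→Mesa: Mesa black — skip
  Dover black
  Lodi gray
    Lodi→Brent: Brent black — skip
    Hilo gray
      Hilo→Clio: Clio black — skip
      Hilo→Fargo: Fargo is gray → back edge
First back edge: Hilo → Fargo.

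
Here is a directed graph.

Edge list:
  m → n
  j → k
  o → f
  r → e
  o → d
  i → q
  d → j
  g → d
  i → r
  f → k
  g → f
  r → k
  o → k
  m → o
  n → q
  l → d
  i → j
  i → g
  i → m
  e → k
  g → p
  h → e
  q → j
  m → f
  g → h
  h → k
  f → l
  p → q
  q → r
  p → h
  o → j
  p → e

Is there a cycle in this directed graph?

No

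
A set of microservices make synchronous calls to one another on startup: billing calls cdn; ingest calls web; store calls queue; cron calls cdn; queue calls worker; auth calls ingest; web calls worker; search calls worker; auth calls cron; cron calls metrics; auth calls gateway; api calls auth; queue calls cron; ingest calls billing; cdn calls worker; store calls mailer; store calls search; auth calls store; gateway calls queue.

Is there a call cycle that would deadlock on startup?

DFS with white/gray/black marking, starting from metrics:
metrics gray
metrics black
web gray
  worker gray
  worker black
web black
billing gray
  cdn gray
    cdn→worker: worker black — skip
  cdn black
billing black
store gray
  mailer gray
  mailer black
  search gray
    search→worker: worker black — skip
  search black
  queue gray
    cron gray
      cron→cdn: cdn black — skip
      cron→metrics: metrics black — skip
    cron black
    queue→worker: worker black — skip
  queue black
store black
gateway gray
  gateway→queue: queue black — skip
gateway black
auth gray
  ingest gray
    ingest→web: web black — skip
    ingest→billing: billing black — skip
  ingest black
  auth→gateway: gateway black — skip
  auth→store: store black — skip
  auth→cron: cron black — skip
auth black
api gray
  api→auth: auth black — skip
api black
Every edge goes to a white or black vertex — no back edge, so the graph is acyclic.

No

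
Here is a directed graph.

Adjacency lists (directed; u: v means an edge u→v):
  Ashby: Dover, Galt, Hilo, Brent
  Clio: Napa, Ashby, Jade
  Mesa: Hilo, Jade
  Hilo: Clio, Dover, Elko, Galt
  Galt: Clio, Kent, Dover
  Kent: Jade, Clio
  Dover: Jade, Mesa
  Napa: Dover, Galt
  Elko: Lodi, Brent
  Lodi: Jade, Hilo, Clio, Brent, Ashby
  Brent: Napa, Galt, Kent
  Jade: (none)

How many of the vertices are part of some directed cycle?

11

A vertex is on a directed cycle iff it belongs to a strongly connected component of size ≥ 2 (or has a self-loop).
The vertices on cycles are {Clio, Elko, Galt, Hilo, Kent, Lodi, Mesa, Napa, Ashby, Brent, Dover} — 11 in total.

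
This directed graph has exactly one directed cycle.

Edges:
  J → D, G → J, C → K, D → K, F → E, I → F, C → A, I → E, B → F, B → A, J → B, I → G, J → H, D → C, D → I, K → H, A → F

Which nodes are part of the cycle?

DFS with gray/black marking from J:
J gray
  D gray
    I gray
      F gray
        E gray
        E black
      F black
      I→E: E black — skip
      G gray
        G→J: J is gray → back edge
Back edge closes the cycle J → D → I → G → J; its vertices are {D, G, I, J}.

D, G, I, J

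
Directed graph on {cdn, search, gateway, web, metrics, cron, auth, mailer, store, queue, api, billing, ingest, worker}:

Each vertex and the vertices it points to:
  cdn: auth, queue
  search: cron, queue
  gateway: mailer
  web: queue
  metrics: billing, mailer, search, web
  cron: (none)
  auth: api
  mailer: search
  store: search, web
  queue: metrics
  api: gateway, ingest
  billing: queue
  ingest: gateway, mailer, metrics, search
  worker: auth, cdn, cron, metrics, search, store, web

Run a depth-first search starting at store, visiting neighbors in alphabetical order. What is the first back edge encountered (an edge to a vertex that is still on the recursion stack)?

DFS from store (visiting neighbors in alphabetical order); mark gray on enter, black on exit:
store gray
  search gray
    cron gray
    cron black
    queue gray
      metrics gray
        billing gray
          billing→queue: queue is gray → back edge
First back edge: billing → queue.

billing→queue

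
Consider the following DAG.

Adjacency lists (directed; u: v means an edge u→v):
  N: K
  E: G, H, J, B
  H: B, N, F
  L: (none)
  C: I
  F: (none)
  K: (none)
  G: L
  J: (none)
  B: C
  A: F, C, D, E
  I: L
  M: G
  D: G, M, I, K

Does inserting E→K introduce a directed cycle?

Adding E→K creates a cycle iff K can already reach E.
Explore from K: no path reaches E. The graph stays acyclic.

No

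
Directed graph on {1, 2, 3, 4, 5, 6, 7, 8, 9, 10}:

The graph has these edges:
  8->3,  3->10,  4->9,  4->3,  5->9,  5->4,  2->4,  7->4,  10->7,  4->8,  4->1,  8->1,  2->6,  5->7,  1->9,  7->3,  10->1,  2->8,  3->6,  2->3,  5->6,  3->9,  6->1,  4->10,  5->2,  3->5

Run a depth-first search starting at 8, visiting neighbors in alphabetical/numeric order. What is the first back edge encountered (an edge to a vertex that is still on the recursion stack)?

2→3

DFS from 8 (visiting neighbors in alphabetical/numeric order); mark gray on enter, black on exit:
8 gray
  1 gray
    9 gray
    9 black
  1 black
  3 gray
    5 gray
      2 gray
        2→3: 3 is gray → back edge
First back edge: 2 → 3.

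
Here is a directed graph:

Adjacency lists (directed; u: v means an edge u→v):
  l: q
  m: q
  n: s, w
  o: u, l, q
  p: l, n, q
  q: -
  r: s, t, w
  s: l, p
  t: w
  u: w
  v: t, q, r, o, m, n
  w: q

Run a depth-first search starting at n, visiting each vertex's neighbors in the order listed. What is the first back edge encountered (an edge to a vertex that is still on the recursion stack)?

p->n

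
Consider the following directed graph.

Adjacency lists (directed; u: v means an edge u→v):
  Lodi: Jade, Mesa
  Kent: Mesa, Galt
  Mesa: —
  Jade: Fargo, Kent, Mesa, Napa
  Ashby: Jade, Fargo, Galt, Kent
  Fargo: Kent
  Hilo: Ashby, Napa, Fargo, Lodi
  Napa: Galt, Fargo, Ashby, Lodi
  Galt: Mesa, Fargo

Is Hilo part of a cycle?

No

Hilo lies on a cycle iff there is a path from Hilo back to itself.
Exploring from Hilo, it never reaches itself; equivalently, its strongly connected component is a singleton.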